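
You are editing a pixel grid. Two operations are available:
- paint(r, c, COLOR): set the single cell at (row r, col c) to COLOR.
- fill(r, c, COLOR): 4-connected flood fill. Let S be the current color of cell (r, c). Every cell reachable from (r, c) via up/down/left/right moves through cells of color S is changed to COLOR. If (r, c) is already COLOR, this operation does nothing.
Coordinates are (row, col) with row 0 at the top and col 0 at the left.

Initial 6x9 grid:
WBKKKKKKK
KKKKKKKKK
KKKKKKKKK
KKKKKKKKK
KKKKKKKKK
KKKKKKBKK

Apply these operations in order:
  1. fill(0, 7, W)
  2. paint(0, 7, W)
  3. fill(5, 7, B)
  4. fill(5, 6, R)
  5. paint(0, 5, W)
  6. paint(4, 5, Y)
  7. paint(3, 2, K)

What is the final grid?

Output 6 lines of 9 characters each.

Answer: RRRRRWRRR
RRRRRRRRR
RRRRRRRRR
RRKRRRRRR
RRRRRYRRR
RRRRRRRRR

Derivation:
After op 1 fill(0,7,W) [51 cells changed]:
WBWWWWWWW
WWWWWWWWW
WWWWWWWWW
WWWWWWWWW
WWWWWWWWW
WWWWWWBWW
After op 2 paint(0,7,W):
WBWWWWWWW
WWWWWWWWW
WWWWWWWWW
WWWWWWWWW
WWWWWWWWW
WWWWWWBWW
After op 3 fill(5,7,B) [52 cells changed]:
BBBBBBBBB
BBBBBBBBB
BBBBBBBBB
BBBBBBBBB
BBBBBBBBB
BBBBBBBBB
After op 4 fill(5,6,R) [54 cells changed]:
RRRRRRRRR
RRRRRRRRR
RRRRRRRRR
RRRRRRRRR
RRRRRRRRR
RRRRRRRRR
After op 5 paint(0,5,W):
RRRRRWRRR
RRRRRRRRR
RRRRRRRRR
RRRRRRRRR
RRRRRRRRR
RRRRRRRRR
After op 6 paint(4,5,Y):
RRRRRWRRR
RRRRRRRRR
RRRRRRRRR
RRRRRRRRR
RRRRRYRRR
RRRRRRRRR
After op 7 paint(3,2,K):
RRRRRWRRR
RRRRRRRRR
RRRRRRRRR
RRKRRRRRR
RRRRRYRRR
RRRRRRRRR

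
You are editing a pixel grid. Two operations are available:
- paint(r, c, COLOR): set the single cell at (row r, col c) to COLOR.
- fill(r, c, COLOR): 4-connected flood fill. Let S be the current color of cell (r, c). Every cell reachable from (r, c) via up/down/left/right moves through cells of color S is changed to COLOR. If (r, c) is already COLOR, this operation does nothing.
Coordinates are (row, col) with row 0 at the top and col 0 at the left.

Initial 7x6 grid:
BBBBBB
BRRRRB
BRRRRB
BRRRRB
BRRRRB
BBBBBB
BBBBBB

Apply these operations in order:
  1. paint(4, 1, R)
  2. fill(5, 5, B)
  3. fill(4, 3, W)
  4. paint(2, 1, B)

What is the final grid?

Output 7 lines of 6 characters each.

After op 1 paint(4,1,R):
BBBBBB
BRRRRB
BRRRRB
BRRRRB
BRRRRB
BBBBBB
BBBBBB
After op 2 fill(5,5,B) [0 cells changed]:
BBBBBB
BRRRRB
BRRRRB
BRRRRB
BRRRRB
BBBBBB
BBBBBB
After op 3 fill(4,3,W) [16 cells changed]:
BBBBBB
BWWWWB
BWWWWB
BWWWWB
BWWWWB
BBBBBB
BBBBBB
After op 4 paint(2,1,B):
BBBBBB
BWWWWB
BBWWWB
BWWWWB
BWWWWB
BBBBBB
BBBBBB

Answer: BBBBBB
BWWWWB
BBWWWB
BWWWWB
BWWWWB
BBBBBB
BBBBBB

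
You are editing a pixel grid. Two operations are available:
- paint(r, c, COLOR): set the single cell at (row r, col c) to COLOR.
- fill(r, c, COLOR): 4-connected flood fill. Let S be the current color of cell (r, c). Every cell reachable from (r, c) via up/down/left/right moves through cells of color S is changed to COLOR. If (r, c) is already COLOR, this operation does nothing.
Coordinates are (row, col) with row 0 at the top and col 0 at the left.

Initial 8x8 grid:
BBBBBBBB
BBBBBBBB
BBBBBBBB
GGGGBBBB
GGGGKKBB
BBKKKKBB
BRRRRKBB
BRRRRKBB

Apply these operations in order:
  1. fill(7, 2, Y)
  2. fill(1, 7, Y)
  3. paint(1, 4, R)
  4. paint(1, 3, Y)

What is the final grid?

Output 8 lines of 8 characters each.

After op 1 fill(7,2,Y) [8 cells changed]:
BBBBBBBB
BBBBBBBB
BBBBBBBB
GGGGBBBB
GGGGKKBB
BBKKKKBB
BYYYYKBB
BYYYYKBB
After op 2 fill(1,7,Y) [36 cells changed]:
YYYYYYYY
YYYYYYYY
YYYYYYYY
GGGGYYYY
GGGGKKYY
BBKKKKYY
BYYYYKYY
BYYYYKYY
After op 3 paint(1,4,R):
YYYYYYYY
YYYYRYYY
YYYYYYYY
GGGGYYYY
GGGGKKYY
BBKKKKYY
BYYYYKYY
BYYYYKYY
After op 4 paint(1,3,Y):
YYYYYYYY
YYYYRYYY
YYYYYYYY
GGGGYYYY
GGGGKKYY
BBKKKKYY
BYYYYKYY
BYYYYKYY

Answer: YYYYYYYY
YYYYRYYY
YYYYYYYY
GGGGYYYY
GGGGKKYY
BBKKKKYY
BYYYYKYY
BYYYYKYY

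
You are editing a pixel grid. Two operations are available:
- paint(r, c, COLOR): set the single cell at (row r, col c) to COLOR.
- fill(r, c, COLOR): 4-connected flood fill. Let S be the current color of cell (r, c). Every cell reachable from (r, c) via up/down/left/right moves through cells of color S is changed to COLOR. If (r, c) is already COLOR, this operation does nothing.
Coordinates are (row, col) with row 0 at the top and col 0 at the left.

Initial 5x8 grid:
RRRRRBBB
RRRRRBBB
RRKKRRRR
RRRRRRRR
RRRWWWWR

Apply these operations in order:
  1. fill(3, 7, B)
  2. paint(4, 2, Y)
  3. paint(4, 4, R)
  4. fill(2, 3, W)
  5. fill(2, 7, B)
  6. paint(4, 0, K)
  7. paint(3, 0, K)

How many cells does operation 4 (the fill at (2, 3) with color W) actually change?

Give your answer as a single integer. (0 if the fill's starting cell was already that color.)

After op 1 fill(3,7,B) [28 cells changed]:
BBBBBBBB
BBBBBBBB
BBKKBBBB
BBBBBBBB
BBBWWWWB
After op 2 paint(4,2,Y):
BBBBBBBB
BBBBBBBB
BBKKBBBB
BBBBBBBB
BBYWWWWB
After op 3 paint(4,4,R):
BBBBBBBB
BBBBBBBB
BBKKBBBB
BBBBBBBB
BBYWRWWB
After op 4 fill(2,3,W) [2 cells changed]:
BBBBBBBB
BBBBBBBB
BBWWBBBB
BBBBBBBB
BBYWRWWB

Answer: 2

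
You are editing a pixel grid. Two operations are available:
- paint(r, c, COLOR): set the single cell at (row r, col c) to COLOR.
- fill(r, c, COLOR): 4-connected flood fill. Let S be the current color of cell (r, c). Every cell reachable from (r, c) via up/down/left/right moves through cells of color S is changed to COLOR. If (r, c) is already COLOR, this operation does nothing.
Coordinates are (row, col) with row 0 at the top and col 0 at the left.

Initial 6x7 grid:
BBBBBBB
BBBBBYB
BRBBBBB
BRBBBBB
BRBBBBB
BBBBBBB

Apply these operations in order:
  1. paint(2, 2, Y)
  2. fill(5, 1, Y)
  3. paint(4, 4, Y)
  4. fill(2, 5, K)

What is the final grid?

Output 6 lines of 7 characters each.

Answer: KKKKKKK
KKKKKKK
KRKKKKK
KRKKKKK
KRKKKKK
KKKKKKK

Derivation:
After op 1 paint(2,2,Y):
BBBBBBB
BBBBBYB
BRYBBBB
BRBBBBB
BRBBBBB
BBBBBBB
After op 2 fill(5,1,Y) [37 cells changed]:
YYYYYYY
YYYYYYY
YRYYYYY
YRYYYYY
YRYYYYY
YYYYYYY
After op 3 paint(4,4,Y):
YYYYYYY
YYYYYYY
YRYYYYY
YRYYYYY
YRYYYYY
YYYYYYY
After op 4 fill(2,5,K) [39 cells changed]:
KKKKKKK
KKKKKKK
KRKKKKK
KRKKKKK
KRKKKKK
KKKKKKK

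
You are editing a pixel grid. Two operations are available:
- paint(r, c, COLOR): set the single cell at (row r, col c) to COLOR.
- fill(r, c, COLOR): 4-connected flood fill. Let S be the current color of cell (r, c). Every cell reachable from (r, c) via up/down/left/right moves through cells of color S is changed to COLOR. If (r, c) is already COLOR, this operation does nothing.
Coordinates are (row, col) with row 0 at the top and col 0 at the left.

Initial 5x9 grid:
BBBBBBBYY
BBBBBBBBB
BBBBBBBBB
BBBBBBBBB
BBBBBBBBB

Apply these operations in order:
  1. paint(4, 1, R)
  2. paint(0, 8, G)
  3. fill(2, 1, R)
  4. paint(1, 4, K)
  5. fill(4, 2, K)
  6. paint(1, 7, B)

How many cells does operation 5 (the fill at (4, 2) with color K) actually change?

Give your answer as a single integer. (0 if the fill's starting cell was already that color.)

Answer: 42

Derivation:
After op 1 paint(4,1,R):
BBBBBBBYY
BBBBBBBBB
BBBBBBBBB
BBBBBBBBB
BRBBBBBBB
After op 2 paint(0,8,G):
BBBBBBBYG
BBBBBBBBB
BBBBBBBBB
BBBBBBBBB
BRBBBBBBB
After op 3 fill(2,1,R) [42 cells changed]:
RRRRRRRYG
RRRRRRRRR
RRRRRRRRR
RRRRRRRRR
RRRRRRRRR
After op 4 paint(1,4,K):
RRRRRRRYG
RRRRKRRRR
RRRRRRRRR
RRRRRRRRR
RRRRRRRRR
After op 5 fill(4,2,K) [42 cells changed]:
KKKKKKKYG
KKKKKKKKK
KKKKKKKKK
KKKKKKKKK
KKKKKKKKK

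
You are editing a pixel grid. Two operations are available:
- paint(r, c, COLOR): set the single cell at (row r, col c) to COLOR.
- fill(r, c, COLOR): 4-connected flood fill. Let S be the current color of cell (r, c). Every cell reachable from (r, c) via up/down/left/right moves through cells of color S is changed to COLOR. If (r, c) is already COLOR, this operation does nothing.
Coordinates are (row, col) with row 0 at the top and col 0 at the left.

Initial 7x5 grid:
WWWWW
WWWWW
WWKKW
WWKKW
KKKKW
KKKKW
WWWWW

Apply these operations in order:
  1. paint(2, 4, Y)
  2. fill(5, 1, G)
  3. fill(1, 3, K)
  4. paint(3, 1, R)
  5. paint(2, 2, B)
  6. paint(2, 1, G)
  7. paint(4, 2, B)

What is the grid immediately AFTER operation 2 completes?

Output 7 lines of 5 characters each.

Answer: WWWWW
WWWWW
WWGGY
WWGGW
GGGGW
GGGGW
WWWWW

Derivation:
After op 1 paint(2,4,Y):
WWWWW
WWWWW
WWKKY
WWKKW
KKKKW
KKKKW
WWWWW
After op 2 fill(5,1,G) [12 cells changed]:
WWWWW
WWWWW
WWGGY
WWGGW
GGGGW
GGGGW
WWWWW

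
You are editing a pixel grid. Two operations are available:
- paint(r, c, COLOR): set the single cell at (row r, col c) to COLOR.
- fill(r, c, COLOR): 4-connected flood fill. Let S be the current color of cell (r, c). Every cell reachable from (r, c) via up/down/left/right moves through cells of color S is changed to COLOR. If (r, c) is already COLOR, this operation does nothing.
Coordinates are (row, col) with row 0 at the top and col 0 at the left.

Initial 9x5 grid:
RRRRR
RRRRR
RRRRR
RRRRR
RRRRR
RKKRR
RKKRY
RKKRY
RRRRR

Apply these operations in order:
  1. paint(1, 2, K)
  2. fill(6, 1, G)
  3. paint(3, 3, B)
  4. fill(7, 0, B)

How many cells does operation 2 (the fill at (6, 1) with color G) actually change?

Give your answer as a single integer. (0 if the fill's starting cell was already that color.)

After op 1 paint(1,2,K):
RRRRR
RRKRR
RRRRR
RRRRR
RRRRR
RKKRR
RKKRY
RKKRY
RRRRR
After op 2 fill(6,1,G) [6 cells changed]:
RRRRR
RRKRR
RRRRR
RRRRR
RRRRR
RGGRR
RGGRY
RGGRY
RRRRR

Answer: 6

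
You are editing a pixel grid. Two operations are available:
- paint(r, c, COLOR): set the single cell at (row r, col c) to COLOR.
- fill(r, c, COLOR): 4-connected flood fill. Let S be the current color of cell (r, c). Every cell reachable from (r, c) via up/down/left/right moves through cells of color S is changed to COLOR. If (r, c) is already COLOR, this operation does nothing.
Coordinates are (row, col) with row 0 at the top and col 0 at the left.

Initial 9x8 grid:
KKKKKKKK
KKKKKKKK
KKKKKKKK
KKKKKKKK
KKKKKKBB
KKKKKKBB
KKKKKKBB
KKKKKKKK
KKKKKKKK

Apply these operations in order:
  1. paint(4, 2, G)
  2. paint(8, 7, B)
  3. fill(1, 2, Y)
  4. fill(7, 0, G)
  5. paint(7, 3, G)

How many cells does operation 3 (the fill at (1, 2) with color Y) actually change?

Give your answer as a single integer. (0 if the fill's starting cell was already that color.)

After op 1 paint(4,2,G):
KKKKKKKK
KKKKKKKK
KKKKKKKK
KKKKKKKK
KKGKKKBB
KKKKKKBB
KKKKKKBB
KKKKKKKK
KKKKKKKK
After op 2 paint(8,7,B):
KKKKKKKK
KKKKKKKK
KKKKKKKK
KKKKKKKK
KKGKKKBB
KKKKKKBB
KKKKKKBB
KKKKKKKK
KKKKKKKB
After op 3 fill(1,2,Y) [64 cells changed]:
YYYYYYYY
YYYYYYYY
YYYYYYYY
YYYYYYYY
YYGYYYBB
YYYYYYBB
YYYYYYBB
YYYYYYYY
YYYYYYYB

Answer: 64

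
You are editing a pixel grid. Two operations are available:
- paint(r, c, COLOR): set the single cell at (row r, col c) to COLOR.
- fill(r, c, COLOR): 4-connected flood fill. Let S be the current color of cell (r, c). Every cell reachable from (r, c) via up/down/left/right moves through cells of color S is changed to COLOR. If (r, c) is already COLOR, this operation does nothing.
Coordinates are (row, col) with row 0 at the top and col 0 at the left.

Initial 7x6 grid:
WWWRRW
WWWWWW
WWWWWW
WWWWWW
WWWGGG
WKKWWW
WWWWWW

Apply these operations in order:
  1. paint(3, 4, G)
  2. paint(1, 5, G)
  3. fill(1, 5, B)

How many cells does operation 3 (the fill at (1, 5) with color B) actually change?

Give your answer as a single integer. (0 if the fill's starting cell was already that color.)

Answer: 1

Derivation:
After op 1 paint(3,4,G):
WWWRRW
WWWWWW
WWWWWW
WWWWGW
WWWGGG
WKKWWW
WWWWWW
After op 2 paint(1,5,G):
WWWRRW
WWWWWG
WWWWWW
WWWWGW
WWWGGG
WKKWWW
WWWWWW
After op 3 fill(1,5,B) [1 cells changed]:
WWWRRW
WWWWWB
WWWWWW
WWWWGW
WWWGGG
WKKWWW
WWWWWW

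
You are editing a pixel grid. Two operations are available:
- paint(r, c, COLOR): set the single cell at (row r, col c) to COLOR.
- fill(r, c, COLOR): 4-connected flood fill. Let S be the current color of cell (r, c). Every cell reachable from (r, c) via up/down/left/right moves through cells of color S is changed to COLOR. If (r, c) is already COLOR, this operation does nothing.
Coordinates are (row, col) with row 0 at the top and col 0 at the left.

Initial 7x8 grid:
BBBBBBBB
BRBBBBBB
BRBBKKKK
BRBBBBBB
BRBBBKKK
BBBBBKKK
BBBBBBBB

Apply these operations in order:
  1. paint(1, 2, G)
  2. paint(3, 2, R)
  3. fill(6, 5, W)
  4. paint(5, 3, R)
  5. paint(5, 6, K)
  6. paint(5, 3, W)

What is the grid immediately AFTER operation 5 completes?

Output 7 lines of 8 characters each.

Answer: WWWWWWWW
WRGWWWWW
WRWWKKKK
WRRWWWWW
WRWWWKKK
WWWRWKKK
WWWWWWWW

Derivation:
After op 1 paint(1,2,G):
BBBBBBBB
BRGBBBBB
BRBBKKKK
BRBBBBBB
BRBBBKKK
BBBBBKKK
BBBBBBBB
After op 2 paint(3,2,R):
BBBBBBBB
BRGBBBBB
BRBBKKKK
BRRBBBBB
BRBBBKKK
BBBBBKKK
BBBBBBBB
After op 3 fill(6,5,W) [40 cells changed]:
WWWWWWWW
WRGWWWWW
WRWWKKKK
WRRWWWWW
WRWWWKKK
WWWWWKKK
WWWWWWWW
After op 4 paint(5,3,R):
WWWWWWWW
WRGWWWWW
WRWWKKKK
WRRWWWWW
WRWWWKKK
WWWRWKKK
WWWWWWWW
After op 5 paint(5,6,K):
WWWWWWWW
WRGWWWWW
WRWWKKKK
WRRWWWWW
WRWWWKKK
WWWRWKKK
WWWWWWWW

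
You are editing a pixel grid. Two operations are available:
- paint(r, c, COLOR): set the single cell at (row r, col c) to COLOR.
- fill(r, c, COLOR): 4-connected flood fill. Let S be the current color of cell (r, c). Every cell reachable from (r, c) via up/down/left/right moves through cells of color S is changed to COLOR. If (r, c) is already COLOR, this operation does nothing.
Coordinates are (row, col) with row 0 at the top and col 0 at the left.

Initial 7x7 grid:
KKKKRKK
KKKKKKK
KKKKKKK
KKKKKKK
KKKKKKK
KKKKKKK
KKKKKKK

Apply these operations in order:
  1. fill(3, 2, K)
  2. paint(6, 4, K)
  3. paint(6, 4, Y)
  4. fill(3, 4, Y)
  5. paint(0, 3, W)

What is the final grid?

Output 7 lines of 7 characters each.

Answer: YYYWRYY
YYYYYYY
YYYYYYY
YYYYYYY
YYYYYYY
YYYYYYY
YYYYYYY

Derivation:
After op 1 fill(3,2,K) [0 cells changed]:
KKKKRKK
KKKKKKK
KKKKKKK
KKKKKKK
KKKKKKK
KKKKKKK
KKKKKKK
After op 2 paint(6,4,K):
KKKKRKK
KKKKKKK
KKKKKKK
KKKKKKK
KKKKKKK
KKKKKKK
KKKKKKK
After op 3 paint(6,4,Y):
KKKKRKK
KKKKKKK
KKKKKKK
KKKKKKK
KKKKKKK
KKKKKKK
KKKKYKK
After op 4 fill(3,4,Y) [47 cells changed]:
YYYYRYY
YYYYYYY
YYYYYYY
YYYYYYY
YYYYYYY
YYYYYYY
YYYYYYY
After op 5 paint(0,3,W):
YYYWRYY
YYYYYYY
YYYYYYY
YYYYYYY
YYYYYYY
YYYYYYY
YYYYYYY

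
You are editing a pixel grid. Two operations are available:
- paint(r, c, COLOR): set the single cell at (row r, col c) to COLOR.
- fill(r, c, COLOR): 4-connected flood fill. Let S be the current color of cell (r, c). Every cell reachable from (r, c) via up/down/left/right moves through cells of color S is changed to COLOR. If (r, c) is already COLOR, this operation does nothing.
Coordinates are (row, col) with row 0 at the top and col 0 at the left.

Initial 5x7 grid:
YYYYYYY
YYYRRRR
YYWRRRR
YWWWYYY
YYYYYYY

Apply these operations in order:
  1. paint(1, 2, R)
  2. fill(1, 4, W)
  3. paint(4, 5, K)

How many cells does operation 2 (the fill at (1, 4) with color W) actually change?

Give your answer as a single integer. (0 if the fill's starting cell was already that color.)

Answer: 9

Derivation:
After op 1 paint(1,2,R):
YYYYYYY
YYRRRRR
YYWRRRR
YWWWYYY
YYYYYYY
After op 2 fill(1,4,W) [9 cells changed]:
YYYYYYY
YYWWWWW
YYWWWWW
YWWWYYY
YYYYYYY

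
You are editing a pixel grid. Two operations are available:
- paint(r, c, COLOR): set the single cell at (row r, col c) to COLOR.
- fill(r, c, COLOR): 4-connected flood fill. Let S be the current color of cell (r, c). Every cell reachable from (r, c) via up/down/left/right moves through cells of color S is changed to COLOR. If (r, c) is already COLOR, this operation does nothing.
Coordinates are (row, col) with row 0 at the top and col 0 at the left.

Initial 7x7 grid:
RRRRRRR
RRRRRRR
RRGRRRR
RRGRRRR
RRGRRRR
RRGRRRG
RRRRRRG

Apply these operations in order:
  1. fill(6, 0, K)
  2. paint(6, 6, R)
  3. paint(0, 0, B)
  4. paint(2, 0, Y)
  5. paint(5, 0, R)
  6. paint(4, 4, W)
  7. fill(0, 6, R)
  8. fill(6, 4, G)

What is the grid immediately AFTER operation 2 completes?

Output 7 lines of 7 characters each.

After op 1 fill(6,0,K) [43 cells changed]:
KKKKKKK
KKKKKKK
KKGKKKK
KKGKKKK
KKGKKKK
KKGKKKG
KKKKKKG
After op 2 paint(6,6,R):
KKKKKKK
KKKKKKK
KKGKKKK
KKGKKKK
KKGKKKK
KKGKKKG
KKKKKKR

Answer: KKKKKKK
KKKKKKK
KKGKKKK
KKGKKKK
KKGKKKK
KKGKKKG
KKKKKKR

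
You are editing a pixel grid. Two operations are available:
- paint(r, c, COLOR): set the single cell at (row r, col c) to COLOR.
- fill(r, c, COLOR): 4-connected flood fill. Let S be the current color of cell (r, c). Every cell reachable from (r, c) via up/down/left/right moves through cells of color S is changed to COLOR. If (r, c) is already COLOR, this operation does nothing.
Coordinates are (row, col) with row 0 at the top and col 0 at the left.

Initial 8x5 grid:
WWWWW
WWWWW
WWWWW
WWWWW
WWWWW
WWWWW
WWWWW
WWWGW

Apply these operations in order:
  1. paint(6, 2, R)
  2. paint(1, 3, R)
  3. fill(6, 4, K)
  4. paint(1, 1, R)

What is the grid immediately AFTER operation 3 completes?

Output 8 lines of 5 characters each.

After op 1 paint(6,2,R):
WWWWW
WWWWW
WWWWW
WWWWW
WWWWW
WWWWW
WWRWW
WWWGW
After op 2 paint(1,3,R):
WWWWW
WWWRW
WWWWW
WWWWW
WWWWW
WWWWW
WWRWW
WWWGW
After op 3 fill(6,4,K) [37 cells changed]:
KKKKK
KKKRK
KKKKK
KKKKK
KKKKK
KKKKK
KKRKK
KKKGK

Answer: KKKKK
KKKRK
KKKKK
KKKKK
KKKKK
KKKKK
KKRKK
KKKGK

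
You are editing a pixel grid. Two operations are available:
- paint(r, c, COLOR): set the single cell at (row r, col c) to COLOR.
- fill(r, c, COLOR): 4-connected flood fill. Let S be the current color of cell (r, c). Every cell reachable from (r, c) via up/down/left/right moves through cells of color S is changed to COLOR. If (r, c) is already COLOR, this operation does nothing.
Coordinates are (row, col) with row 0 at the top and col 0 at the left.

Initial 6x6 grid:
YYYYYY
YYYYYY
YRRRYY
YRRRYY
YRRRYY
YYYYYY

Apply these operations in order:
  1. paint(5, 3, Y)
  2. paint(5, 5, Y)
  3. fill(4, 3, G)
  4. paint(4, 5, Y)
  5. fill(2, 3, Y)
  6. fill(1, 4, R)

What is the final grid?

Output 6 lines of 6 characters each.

After op 1 paint(5,3,Y):
YYYYYY
YYYYYY
YRRRYY
YRRRYY
YRRRYY
YYYYYY
After op 2 paint(5,5,Y):
YYYYYY
YYYYYY
YRRRYY
YRRRYY
YRRRYY
YYYYYY
After op 3 fill(4,3,G) [9 cells changed]:
YYYYYY
YYYYYY
YGGGYY
YGGGYY
YGGGYY
YYYYYY
After op 4 paint(4,5,Y):
YYYYYY
YYYYYY
YGGGYY
YGGGYY
YGGGYY
YYYYYY
After op 5 fill(2,3,Y) [9 cells changed]:
YYYYYY
YYYYYY
YYYYYY
YYYYYY
YYYYYY
YYYYYY
After op 6 fill(1,4,R) [36 cells changed]:
RRRRRR
RRRRRR
RRRRRR
RRRRRR
RRRRRR
RRRRRR

Answer: RRRRRR
RRRRRR
RRRRRR
RRRRRR
RRRRRR
RRRRRR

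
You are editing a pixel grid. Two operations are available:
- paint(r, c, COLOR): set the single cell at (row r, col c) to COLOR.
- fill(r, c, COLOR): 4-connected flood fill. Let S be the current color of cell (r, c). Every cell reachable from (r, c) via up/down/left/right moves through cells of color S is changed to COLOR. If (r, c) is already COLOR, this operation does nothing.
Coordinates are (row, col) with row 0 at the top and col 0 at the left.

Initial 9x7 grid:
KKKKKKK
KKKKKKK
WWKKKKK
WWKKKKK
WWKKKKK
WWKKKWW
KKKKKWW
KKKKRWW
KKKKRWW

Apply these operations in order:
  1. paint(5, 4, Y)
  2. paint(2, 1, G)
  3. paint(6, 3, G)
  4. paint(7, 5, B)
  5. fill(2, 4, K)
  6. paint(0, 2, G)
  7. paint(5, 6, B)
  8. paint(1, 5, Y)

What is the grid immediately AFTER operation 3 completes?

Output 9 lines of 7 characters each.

After op 1 paint(5,4,Y):
KKKKKKK
KKKKKKK
WWKKKKK
WWKKKKK
WWKKKKK
WWKKYWW
KKKKKWW
KKKKRWW
KKKKRWW
After op 2 paint(2,1,G):
KKKKKKK
KKKKKKK
WGKKKKK
WWKKKKK
WWKKKKK
WWKKYWW
KKKKKWW
KKKKRWW
KKKKRWW
After op 3 paint(6,3,G):
KKKKKKK
KKKKKKK
WGKKKKK
WWKKKKK
WWKKKKK
WWKKYWW
KKKGKWW
KKKKRWW
KKKKRWW

Answer: KKKKKKK
KKKKKKK
WGKKKKK
WWKKKKK
WWKKKKK
WWKKYWW
KKKGKWW
KKKKRWW
KKKKRWW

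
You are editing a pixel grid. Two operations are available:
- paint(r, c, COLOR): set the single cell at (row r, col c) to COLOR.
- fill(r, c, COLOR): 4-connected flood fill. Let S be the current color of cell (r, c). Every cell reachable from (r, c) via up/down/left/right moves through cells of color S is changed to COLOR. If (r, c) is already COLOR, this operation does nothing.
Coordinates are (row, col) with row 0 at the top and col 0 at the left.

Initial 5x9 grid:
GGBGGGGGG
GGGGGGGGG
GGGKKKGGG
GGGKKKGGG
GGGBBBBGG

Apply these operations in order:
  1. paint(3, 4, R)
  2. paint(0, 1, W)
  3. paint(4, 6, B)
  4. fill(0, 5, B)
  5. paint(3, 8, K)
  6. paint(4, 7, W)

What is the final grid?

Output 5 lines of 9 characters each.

After op 1 paint(3,4,R):
GGBGGGGGG
GGGGGGGGG
GGGKKKGGG
GGGKRKGGG
GGGBBBBGG
After op 2 paint(0,1,W):
GWBGGGGGG
GGGGGGGGG
GGGKKKGGG
GGGKRKGGG
GGGBBBBGG
After op 3 paint(4,6,B):
GWBGGGGGG
GGGGGGGGG
GGGKKKGGG
GGGKRKGGG
GGGBBBBGG
After op 4 fill(0,5,B) [33 cells changed]:
BWBBBBBBB
BBBBBBBBB
BBBKKKBBB
BBBKRKBBB
BBBBBBBBB
After op 5 paint(3,8,K):
BWBBBBBBB
BBBBBBBBB
BBBKKKBBB
BBBKRKBBK
BBBBBBBBB
After op 6 paint(4,7,W):
BWBBBBBBB
BBBBBBBBB
BBBKKKBBB
BBBKRKBBK
BBBBBBBWB

Answer: BWBBBBBBB
BBBBBBBBB
BBBKKKBBB
BBBKRKBBK
BBBBBBBWB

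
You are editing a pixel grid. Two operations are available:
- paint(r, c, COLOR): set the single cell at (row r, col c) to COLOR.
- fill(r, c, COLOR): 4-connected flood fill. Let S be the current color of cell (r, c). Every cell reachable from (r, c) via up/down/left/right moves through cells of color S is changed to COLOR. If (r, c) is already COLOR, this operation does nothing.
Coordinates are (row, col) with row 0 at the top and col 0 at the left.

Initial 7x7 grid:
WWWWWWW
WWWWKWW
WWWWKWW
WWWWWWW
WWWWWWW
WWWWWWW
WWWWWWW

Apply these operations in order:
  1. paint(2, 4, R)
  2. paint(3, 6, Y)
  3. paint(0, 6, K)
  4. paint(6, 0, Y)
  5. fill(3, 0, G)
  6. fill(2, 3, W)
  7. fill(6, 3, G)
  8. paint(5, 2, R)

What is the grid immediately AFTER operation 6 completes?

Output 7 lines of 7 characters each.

After op 1 paint(2,4,R):
WWWWWWW
WWWWKWW
WWWWRWW
WWWWWWW
WWWWWWW
WWWWWWW
WWWWWWW
After op 2 paint(3,6,Y):
WWWWWWW
WWWWKWW
WWWWRWW
WWWWWWY
WWWWWWW
WWWWWWW
WWWWWWW
After op 3 paint(0,6,K):
WWWWWWK
WWWWKWW
WWWWRWW
WWWWWWY
WWWWWWW
WWWWWWW
WWWWWWW
After op 4 paint(6,0,Y):
WWWWWWK
WWWWKWW
WWWWRWW
WWWWWWY
WWWWWWW
WWWWWWW
YWWWWWW
After op 5 fill(3,0,G) [44 cells changed]:
GGGGGGK
GGGGKGG
GGGGRGG
GGGGGGY
GGGGGGG
GGGGGGG
YGGGGGG
After op 6 fill(2,3,W) [44 cells changed]:
WWWWWWK
WWWWKWW
WWWWRWW
WWWWWWY
WWWWWWW
WWWWWWW
YWWWWWW

Answer: WWWWWWK
WWWWKWW
WWWWRWW
WWWWWWY
WWWWWWW
WWWWWWW
YWWWWWW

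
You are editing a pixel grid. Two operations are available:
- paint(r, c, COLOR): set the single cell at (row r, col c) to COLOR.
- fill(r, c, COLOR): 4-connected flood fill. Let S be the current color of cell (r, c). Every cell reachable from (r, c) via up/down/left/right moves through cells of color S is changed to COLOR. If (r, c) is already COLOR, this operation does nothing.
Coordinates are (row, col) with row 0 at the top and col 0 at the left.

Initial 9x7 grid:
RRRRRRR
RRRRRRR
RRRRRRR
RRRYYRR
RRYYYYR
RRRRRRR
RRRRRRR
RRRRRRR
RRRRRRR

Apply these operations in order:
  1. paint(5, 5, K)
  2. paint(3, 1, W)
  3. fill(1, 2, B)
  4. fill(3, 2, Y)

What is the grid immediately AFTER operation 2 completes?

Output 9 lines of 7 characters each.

Answer: RRRRRRR
RRRRRRR
RRRRRRR
RWRYYRR
RRYYYYR
RRRRRKR
RRRRRRR
RRRRRRR
RRRRRRR

Derivation:
After op 1 paint(5,5,K):
RRRRRRR
RRRRRRR
RRRRRRR
RRRYYRR
RRYYYYR
RRRRRKR
RRRRRRR
RRRRRRR
RRRRRRR
After op 2 paint(3,1,W):
RRRRRRR
RRRRRRR
RRRRRRR
RWRYYRR
RRYYYYR
RRRRRKR
RRRRRRR
RRRRRRR
RRRRRRR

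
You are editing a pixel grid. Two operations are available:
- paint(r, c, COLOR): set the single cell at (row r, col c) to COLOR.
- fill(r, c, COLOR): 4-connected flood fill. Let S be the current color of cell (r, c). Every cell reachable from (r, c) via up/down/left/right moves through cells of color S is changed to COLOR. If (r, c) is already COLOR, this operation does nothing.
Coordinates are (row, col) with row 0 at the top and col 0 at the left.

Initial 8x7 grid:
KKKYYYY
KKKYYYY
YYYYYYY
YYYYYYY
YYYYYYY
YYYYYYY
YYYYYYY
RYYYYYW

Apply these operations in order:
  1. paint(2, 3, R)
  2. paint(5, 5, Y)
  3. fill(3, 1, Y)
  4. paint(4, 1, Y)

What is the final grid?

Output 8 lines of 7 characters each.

After op 1 paint(2,3,R):
KKKYYYY
KKKYYYY
YYYRYYY
YYYYYYY
YYYYYYY
YYYYYYY
YYYYYYY
RYYYYYW
After op 2 paint(5,5,Y):
KKKYYYY
KKKYYYY
YYYRYYY
YYYYYYY
YYYYYYY
YYYYYYY
YYYYYYY
RYYYYYW
After op 3 fill(3,1,Y) [0 cells changed]:
KKKYYYY
KKKYYYY
YYYRYYY
YYYYYYY
YYYYYYY
YYYYYYY
YYYYYYY
RYYYYYW
After op 4 paint(4,1,Y):
KKKYYYY
KKKYYYY
YYYRYYY
YYYYYYY
YYYYYYY
YYYYYYY
YYYYYYY
RYYYYYW

Answer: KKKYYYY
KKKYYYY
YYYRYYY
YYYYYYY
YYYYYYY
YYYYYYY
YYYYYYY
RYYYYYW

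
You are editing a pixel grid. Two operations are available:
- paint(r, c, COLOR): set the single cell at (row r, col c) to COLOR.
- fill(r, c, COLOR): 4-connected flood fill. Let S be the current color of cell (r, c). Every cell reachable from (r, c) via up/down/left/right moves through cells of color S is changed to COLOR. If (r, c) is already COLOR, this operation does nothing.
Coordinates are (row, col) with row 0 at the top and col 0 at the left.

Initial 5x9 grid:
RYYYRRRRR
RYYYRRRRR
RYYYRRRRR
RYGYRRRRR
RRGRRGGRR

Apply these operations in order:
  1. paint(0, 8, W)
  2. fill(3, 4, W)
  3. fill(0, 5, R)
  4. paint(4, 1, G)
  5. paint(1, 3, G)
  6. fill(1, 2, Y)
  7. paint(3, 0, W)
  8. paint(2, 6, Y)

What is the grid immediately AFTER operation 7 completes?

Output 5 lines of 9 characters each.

Answer: RYYYRRRRR
RYYGRRRRR
RYYYRRRRR
WYGYRRRRR
RGGRRGGRR

Derivation:
After op 1 paint(0,8,W):
RYYYRRRRW
RYYYRRRRR
RYYYRRRRR
RYGYRRRRR
RRGRRGGRR
After op 2 fill(3,4,W) [23 cells changed]:
RYYYWWWWW
RYYYWWWWW
RYYYWWWWW
RYGYWWWWW
RRGWWGGWW
After op 3 fill(0,5,R) [24 cells changed]:
RYYYRRRRR
RYYYRRRRR
RYYYRRRRR
RYGYRRRRR
RRGRRGGRR
After op 4 paint(4,1,G):
RYYYRRRRR
RYYYRRRRR
RYYYRRRRR
RYGYRRRRR
RGGRRGGRR
After op 5 paint(1,3,G):
RYYYRRRRR
RYYGRRRRR
RYYYRRRRR
RYGYRRRRR
RGGRRGGRR
After op 6 fill(1,2,Y) [0 cells changed]:
RYYYRRRRR
RYYGRRRRR
RYYYRRRRR
RYGYRRRRR
RGGRRGGRR
After op 7 paint(3,0,W):
RYYYRRRRR
RYYGRRRRR
RYYYRRRRR
WYGYRRRRR
RGGRRGGRR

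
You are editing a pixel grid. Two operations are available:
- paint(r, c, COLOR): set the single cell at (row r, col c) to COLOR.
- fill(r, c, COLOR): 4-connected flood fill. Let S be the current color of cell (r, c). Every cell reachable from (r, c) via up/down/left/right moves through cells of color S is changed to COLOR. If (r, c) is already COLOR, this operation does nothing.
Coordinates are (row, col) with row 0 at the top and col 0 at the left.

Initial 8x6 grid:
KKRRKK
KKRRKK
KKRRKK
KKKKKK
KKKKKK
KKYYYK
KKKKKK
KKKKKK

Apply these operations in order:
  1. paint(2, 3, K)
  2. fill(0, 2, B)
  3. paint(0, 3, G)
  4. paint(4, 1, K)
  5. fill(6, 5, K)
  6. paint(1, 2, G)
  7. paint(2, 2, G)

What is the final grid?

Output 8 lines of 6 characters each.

After op 1 paint(2,3,K):
KKRRKK
KKRRKK
KKRKKK
KKKKKK
KKKKKK
KKYYYK
KKKKKK
KKKKKK
After op 2 fill(0,2,B) [5 cells changed]:
KKBBKK
KKBBKK
KKBKKK
KKKKKK
KKKKKK
KKYYYK
KKKKKK
KKKKKK
After op 3 paint(0,3,G):
KKBGKK
KKBBKK
KKBKKK
KKKKKK
KKKKKK
KKYYYK
KKKKKK
KKKKKK
After op 4 paint(4,1,K):
KKBGKK
KKBBKK
KKBKKK
KKKKKK
KKKKKK
KKYYYK
KKKKKK
KKKKKK
After op 5 fill(6,5,K) [0 cells changed]:
KKBGKK
KKBBKK
KKBKKK
KKKKKK
KKKKKK
KKYYYK
KKKKKK
KKKKKK
After op 6 paint(1,2,G):
KKBGKK
KKGBKK
KKBKKK
KKKKKK
KKKKKK
KKYYYK
KKKKKK
KKKKKK
After op 7 paint(2,2,G):
KKBGKK
KKGBKK
KKGKKK
KKKKKK
KKKKKK
KKYYYK
KKKKKK
KKKKKK

Answer: KKBGKK
KKGBKK
KKGKKK
KKKKKK
KKKKKK
KKYYYK
KKKKKK
KKKKKK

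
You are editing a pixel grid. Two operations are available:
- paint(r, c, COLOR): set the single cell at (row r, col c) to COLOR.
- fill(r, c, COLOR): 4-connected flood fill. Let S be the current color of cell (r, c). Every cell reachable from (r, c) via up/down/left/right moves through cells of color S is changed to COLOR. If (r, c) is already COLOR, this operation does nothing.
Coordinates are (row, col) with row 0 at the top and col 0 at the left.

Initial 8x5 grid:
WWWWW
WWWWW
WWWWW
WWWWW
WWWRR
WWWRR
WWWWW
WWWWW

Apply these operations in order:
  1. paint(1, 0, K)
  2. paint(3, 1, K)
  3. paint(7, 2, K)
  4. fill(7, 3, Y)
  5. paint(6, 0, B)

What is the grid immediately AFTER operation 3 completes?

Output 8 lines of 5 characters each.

Answer: WWWWW
KWWWW
WWWWW
WKWWW
WWWRR
WWWRR
WWWWW
WWKWW

Derivation:
After op 1 paint(1,0,K):
WWWWW
KWWWW
WWWWW
WWWWW
WWWRR
WWWRR
WWWWW
WWWWW
After op 2 paint(3,1,K):
WWWWW
KWWWW
WWWWW
WKWWW
WWWRR
WWWRR
WWWWW
WWWWW
After op 3 paint(7,2,K):
WWWWW
KWWWW
WWWWW
WKWWW
WWWRR
WWWRR
WWWWW
WWKWW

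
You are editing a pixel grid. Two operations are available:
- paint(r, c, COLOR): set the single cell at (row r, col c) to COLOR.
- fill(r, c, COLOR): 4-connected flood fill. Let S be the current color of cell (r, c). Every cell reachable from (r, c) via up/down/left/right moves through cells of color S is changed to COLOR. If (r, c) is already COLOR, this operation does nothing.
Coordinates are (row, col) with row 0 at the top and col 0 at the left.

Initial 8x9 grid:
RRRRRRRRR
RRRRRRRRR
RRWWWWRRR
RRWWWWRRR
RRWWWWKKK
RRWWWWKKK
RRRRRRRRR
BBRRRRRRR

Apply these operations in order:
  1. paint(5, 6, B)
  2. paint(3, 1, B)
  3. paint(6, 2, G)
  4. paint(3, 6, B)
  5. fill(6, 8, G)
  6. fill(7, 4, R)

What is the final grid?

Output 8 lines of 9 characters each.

Answer: RRRRRRRRR
RRRRRRRRR
RRWWWWRRR
RBWWWWBRR
RRWWWWKKK
RRWWWWBKK
RRRRRRRRR
BBRRRRRRR

Derivation:
After op 1 paint(5,6,B):
RRRRRRRRR
RRRRRRRRR
RRWWWWRRR
RRWWWWRRR
RRWWWWKKK
RRWWWWBKK
RRRRRRRRR
BBRRRRRRR
After op 2 paint(3,1,B):
RRRRRRRRR
RRRRRRRRR
RRWWWWRRR
RBWWWWRRR
RRWWWWKKK
RRWWWWBKK
RRRRRRRRR
BBRRRRRRR
After op 3 paint(6,2,G):
RRRRRRRRR
RRRRRRRRR
RRWWWWRRR
RBWWWWRRR
RRWWWWKKK
RRWWWWBKK
RRGRRRRRR
BBRRRRRRR
After op 4 paint(3,6,B):
RRRRRRRRR
RRRRRRRRR
RRWWWWRRR
RBWWWWBRR
RRWWWWKKK
RRWWWWBKK
RRGRRRRRR
BBRRRRRRR
After op 5 fill(6,8,G) [13 cells changed]:
RRRRRRRRR
RRRRRRRRR
RRWWWWRRR
RBWWWWBRR
RRWWWWKKK
RRWWWWBKK
RRGGGGGGG
BBGGGGGGG
After op 6 fill(7,4,R) [14 cells changed]:
RRRRRRRRR
RRRRRRRRR
RRWWWWRRR
RBWWWWBRR
RRWWWWKKK
RRWWWWBKK
RRRRRRRRR
BBRRRRRRR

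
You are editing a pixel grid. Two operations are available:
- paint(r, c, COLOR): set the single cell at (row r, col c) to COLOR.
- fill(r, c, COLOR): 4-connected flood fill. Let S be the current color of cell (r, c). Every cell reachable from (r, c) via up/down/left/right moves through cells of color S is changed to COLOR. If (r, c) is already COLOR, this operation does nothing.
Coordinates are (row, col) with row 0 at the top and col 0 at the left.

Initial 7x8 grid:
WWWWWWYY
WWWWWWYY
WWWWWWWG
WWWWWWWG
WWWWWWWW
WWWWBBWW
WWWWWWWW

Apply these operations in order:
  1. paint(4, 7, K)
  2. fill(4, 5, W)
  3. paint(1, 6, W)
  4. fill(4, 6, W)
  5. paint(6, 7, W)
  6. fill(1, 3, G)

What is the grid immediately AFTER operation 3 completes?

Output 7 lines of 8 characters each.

After op 1 paint(4,7,K):
WWWWWWYY
WWWWWWYY
WWWWWWWG
WWWWWWWG
WWWWWWWK
WWWWBBWW
WWWWWWWW
After op 2 fill(4,5,W) [0 cells changed]:
WWWWWWYY
WWWWWWYY
WWWWWWWG
WWWWWWWG
WWWWWWWK
WWWWBBWW
WWWWWWWW
After op 3 paint(1,6,W):
WWWWWWYY
WWWWWWWY
WWWWWWWG
WWWWWWWG
WWWWWWWK
WWWWBBWW
WWWWWWWW

Answer: WWWWWWYY
WWWWWWWY
WWWWWWWG
WWWWWWWG
WWWWWWWK
WWWWBBWW
WWWWWWWW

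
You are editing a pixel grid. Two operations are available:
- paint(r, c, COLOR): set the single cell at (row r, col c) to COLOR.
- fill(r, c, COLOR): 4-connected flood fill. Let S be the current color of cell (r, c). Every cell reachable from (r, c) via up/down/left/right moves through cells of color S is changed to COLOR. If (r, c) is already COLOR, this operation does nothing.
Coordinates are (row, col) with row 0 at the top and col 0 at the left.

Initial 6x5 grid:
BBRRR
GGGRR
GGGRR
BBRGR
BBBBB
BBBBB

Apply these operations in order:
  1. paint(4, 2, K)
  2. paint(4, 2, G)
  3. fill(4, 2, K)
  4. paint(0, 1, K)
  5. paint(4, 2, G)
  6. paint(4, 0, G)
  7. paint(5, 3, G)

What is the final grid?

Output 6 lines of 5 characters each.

Answer: BKRRR
GGGRR
GGGRR
BBRGR
GBGBB
BBBGB

Derivation:
After op 1 paint(4,2,K):
BBRRR
GGGRR
GGGRR
BBRGR
BBKBB
BBBBB
After op 2 paint(4,2,G):
BBRRR
GGGRR
GGGRR
BBRGR
BBGBB
BBBBB
After op 3 fill(4,2,K) [1 cells changed]:
BBRRR
GGGRR
GGGRR
BBRGR
BBKBB
BBBBB
After op 4 paint(0,1,K):
BKRRR
GGGRR
GGGRR
BBRGR
BBKBB
BBBBB
After op 5 paint(4,2,G):
BKRRR
GGGRR
GGGRR
BBRGR
BBGBB
BBBBB
After op 6 paint(4,0,G):
BKRRR
GGGRR
GGGRR
BBRGR
GBGBB
BBBBB
After op 7 paint(5,3,G):
BKRRR
GGGRR
GGGRR
BBRGR
GBGBB
BBBGB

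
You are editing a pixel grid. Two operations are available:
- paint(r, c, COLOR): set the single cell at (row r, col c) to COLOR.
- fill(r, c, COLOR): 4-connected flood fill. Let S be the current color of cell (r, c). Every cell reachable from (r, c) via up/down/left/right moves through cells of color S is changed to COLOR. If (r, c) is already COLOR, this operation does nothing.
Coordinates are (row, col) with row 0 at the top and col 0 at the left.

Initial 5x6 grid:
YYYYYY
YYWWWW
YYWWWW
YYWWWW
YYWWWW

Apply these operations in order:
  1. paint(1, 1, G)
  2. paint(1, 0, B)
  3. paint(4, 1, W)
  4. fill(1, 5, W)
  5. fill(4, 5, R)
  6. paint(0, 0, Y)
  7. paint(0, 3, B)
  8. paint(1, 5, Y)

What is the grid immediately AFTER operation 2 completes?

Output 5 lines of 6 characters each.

After op 1 paint(1,1,G):
YYYYYY
YGWWWW
YYWWWW
YYWWWW
YYWWWW
After op 2 paint(1,0,B):
YYYYYY
BGWWWW
YYWWWW
YYWWWW
YYWWWW

Answer: YYYYYY
BGWWWW
YYWWWW
YYWWWW
YYWWWW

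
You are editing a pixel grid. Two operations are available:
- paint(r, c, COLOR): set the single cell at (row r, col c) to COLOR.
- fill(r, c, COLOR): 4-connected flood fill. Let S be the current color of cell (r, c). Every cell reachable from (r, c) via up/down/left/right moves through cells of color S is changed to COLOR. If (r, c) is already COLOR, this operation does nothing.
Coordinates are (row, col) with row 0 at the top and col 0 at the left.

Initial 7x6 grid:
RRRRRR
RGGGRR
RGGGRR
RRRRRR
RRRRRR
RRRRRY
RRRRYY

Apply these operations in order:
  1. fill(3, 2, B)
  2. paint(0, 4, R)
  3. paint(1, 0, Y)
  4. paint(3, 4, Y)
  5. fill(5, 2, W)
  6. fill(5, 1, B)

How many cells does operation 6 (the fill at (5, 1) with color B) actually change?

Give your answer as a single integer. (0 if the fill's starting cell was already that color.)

After op 1 fill(3,2,B) [33 cells changed]:
BBBBBB
BGGGBB
BGGGBB
BBBBBB
BBBBBB
BBBBBY
BBBBYY
After op 2 paint(0,4,R):
BBBBRB
BGGGBB
BGGGBB
BBBBBB
BBBBBB
BBBBBY
BBBBYY
After op 3 paint(1,0,Y):
BBBBRB
YGGGBB
BGGGBB
BBBBBB
BBBBBB
BBBBBY
BBBBYY
After op 4 paint(3,4,Y):
BBBBRB
YGGGBB
BGGGBB
BBBBYB
BBBBBB
BBBBBY
BBBBYY
After op 5 fill(5,2,W) [26 cells changed]:
BBBBRW
YGGGWW
WGGGWW
WWWWYW
WWWWWW
WWWWWY
WWWWYY
After op 6 fill(5,1,B) [26 cells changed]:
BBBBRB
YGGGBB
BGGGBB
BBBBYB
BBBBBB
BBBBBY
BBBBYY

Answer: 26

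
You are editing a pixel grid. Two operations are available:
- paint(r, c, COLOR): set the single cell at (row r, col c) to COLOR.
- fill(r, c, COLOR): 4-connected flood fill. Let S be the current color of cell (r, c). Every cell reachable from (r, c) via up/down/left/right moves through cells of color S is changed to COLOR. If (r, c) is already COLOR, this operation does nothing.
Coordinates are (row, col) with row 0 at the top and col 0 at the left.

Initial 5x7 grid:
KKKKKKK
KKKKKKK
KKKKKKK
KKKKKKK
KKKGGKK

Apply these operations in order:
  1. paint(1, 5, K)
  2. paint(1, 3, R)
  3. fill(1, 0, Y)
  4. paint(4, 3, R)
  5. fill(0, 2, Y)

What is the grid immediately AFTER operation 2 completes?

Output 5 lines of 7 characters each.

After op 1 paint(1,5,K):
KKKKKKK
KKKKKKK
KKKKKKK
KKKKKKK
KKKGGKK
After op 2 paint(1,3,R):
KKKKKKK
KKKRKKK
KKKKKKK
KKKKKKK
KKKGGKK

Answer: KKKKKKK
KKKRKKK
KKKKKKK
KKKKKKK
KKKGGKK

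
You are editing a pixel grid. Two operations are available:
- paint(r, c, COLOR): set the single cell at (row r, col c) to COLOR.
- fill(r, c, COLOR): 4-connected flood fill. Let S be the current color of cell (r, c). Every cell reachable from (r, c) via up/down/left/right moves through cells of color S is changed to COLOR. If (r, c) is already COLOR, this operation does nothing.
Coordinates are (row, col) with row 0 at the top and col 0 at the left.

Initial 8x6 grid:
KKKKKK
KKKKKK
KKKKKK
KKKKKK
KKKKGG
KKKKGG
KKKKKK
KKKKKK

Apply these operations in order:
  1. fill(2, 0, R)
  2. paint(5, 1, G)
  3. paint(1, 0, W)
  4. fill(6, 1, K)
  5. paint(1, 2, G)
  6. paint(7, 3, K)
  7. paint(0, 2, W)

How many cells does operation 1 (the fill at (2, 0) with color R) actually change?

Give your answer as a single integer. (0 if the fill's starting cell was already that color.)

After op 1 fill(2,0,R) [44 cells changed]:
RRRRRR
RRRRRR
RRRRRR
RRRRRR
RRRRGG
RRRRGG
RRRRRR
RRRRRR

Answer: 44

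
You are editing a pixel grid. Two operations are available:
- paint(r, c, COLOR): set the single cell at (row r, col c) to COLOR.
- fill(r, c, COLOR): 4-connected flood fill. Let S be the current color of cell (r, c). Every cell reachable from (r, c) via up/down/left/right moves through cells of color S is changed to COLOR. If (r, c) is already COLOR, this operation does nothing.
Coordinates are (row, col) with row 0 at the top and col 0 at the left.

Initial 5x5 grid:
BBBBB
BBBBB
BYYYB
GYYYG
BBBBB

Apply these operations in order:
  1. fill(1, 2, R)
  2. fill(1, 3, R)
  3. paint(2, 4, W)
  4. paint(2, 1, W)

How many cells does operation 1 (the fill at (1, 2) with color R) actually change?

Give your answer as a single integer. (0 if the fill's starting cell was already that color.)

After op 1 fill(1,2,R) [12 cells changed]:
RRRRR
RRRRR
RYYYR
GYYYG
BBBBB

Answer: 12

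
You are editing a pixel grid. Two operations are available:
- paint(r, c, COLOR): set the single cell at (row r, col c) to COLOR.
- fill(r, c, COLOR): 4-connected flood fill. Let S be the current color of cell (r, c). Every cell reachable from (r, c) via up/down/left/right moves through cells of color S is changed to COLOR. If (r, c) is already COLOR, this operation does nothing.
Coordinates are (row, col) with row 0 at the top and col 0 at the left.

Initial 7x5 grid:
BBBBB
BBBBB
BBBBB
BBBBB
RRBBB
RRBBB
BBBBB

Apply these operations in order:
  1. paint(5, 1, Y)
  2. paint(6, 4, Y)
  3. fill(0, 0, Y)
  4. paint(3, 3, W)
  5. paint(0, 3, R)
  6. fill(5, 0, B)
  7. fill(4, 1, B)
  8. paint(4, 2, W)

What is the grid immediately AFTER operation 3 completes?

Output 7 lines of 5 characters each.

Answer: YYYYY
YYYYY
YYYYY
YYYYY
RRYYY
RYYYY
YYYYY

Derivation:
After op 1 paint(5,1,Y):
BBBBB
BBBBB
BBBBB
BBBBB
RRBBB
RYBBB
BBBBB
After op 2 paint(6,4,Y):
BBBBB
BBBBB
BBBBB
BBBBB
RRBBB
RYBBB
BBBBY
After op 3 fill(0,0,Y) [30 cells changed]:
YYYYY
YYYYY
YYYYY
YYYYY
RRYYY
RYYYY
YYYYY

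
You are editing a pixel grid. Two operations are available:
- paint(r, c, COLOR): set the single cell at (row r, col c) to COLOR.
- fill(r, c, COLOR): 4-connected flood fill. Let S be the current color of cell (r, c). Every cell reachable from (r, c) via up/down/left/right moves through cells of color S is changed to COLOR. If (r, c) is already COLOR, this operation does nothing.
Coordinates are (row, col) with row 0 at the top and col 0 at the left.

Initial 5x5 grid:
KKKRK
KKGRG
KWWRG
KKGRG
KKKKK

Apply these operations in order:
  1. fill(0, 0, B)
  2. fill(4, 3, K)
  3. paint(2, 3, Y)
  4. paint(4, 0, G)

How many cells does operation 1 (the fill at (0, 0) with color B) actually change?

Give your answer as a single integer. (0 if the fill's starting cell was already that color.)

After op 1 fill(0,0,B) [13 cells changed]:
BBBRK
BBGRG
BWWRG
BBGRG
BBBBB

Answer: 13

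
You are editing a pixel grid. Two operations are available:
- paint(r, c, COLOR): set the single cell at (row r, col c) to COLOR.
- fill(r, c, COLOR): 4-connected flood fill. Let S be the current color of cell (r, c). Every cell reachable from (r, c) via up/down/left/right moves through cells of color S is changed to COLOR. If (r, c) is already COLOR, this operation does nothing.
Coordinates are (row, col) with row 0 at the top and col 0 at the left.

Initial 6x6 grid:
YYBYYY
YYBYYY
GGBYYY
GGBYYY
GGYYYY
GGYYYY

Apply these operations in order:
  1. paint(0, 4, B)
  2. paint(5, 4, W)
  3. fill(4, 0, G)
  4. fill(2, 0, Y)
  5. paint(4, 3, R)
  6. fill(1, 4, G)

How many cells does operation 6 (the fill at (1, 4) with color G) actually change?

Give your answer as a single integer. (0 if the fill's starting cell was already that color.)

After op 1 paint(0,4,B):
YYBYBY
YYBYYY
GGBYYY
GGBYYY
GGYYYY
GGYYYY
After op 2 paint(5,4,W):
YYBYBY
YYBYYY
GGBYYY
GGBYYY
GGYYYY
GGYYWY
After op 3 fill(4,0,G) [0 cells changed]:
YYBYBY
YYBYYY
GGBYYY
GGBYYY
GGYYYY
GGYYWY
After op 4 fill(2,0,Y) [8 cells changed]:
YYBYBY
YYBYYY
YYBYYY
YYBYYY
YYYYYY
YYYYWY
After op 5 paint(4,3,R):
YYBYBY
YYBYYY
YYBYYY
YYBYYY
YYYRYY
YYYYWY
After op 6 fill(1,4,G) [14 cells changed]:
YYBGBG
YYBGGG
YYBGGG
YYBGGG
YYYRGG
YYYYWG

Answer: 14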